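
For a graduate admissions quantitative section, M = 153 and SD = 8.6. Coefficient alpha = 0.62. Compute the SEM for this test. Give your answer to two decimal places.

SEM = SD · √(1 − ρ) = 8.6 × √0.38 = 8.6 × 0.6164 = 5.301

5.30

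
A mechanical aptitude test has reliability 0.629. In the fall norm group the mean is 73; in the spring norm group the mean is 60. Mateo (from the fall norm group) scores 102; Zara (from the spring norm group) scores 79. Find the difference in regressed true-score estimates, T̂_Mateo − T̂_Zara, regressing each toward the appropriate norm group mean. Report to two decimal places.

T̂_Mateo = 0.629(102) + 0.371(73) = 91.2410
T̂_Zara = 0.629(79) + 0.371(60) = 71.9510
Difference = 91.2410 − 71.9510 = 19.2900

19.29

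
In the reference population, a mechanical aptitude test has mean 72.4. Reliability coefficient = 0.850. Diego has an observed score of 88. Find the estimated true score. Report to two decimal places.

85.66

T̂ = ρX + (1 − ρ)μ
  = 0.850 × 88 + 0.150 × 72.4
  = 74.800 + 10.8600
  = 85.660
  ≈ 85.66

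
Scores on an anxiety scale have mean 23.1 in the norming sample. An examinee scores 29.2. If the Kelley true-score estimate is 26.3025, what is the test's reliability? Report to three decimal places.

T̂ = ρX + (1 − ρ)μ  ⇒  T̂ − μ = ρ(X − μ)
ρ = (T̂ − μ)/(X − μ) = (26.3025 − 23.1) / (29.2 − 23.1) = 3.2025 / 6.1 = 0.52500

0.525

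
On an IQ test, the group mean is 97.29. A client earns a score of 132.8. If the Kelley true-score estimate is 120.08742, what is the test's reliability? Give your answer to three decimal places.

0.642

T̂ = ρX + (1 − ρ)μ  ⇒  T̂ − μ = ρ(X − μ)
ρ = (T̂ − μ)/(X − μ) = (120.08742 − 97.29) / (132.8 − 97.29) = 22.79742 / 35.51 = 0.64200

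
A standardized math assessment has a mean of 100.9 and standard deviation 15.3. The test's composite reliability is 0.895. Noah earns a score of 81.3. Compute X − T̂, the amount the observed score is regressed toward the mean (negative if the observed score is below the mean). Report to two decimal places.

-2.06

T̂ = ρX + (1 − ρ)μ
  = 0.895 × 81.3 + 0.105 × 100.9
  = 72.7635 + 10.5945
  = 83.3580
  ≈ 83.358
X − T̂ = 81.3 − 83.358 = -2.058 → -2.06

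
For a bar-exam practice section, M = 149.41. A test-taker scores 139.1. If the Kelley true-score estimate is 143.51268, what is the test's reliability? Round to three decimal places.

0.572

T̂ = ρX + (1 − ρ)μ  ⇒  T̂ − μ = ρ(X − μ)
ρ = (T̂ − μ)/(X − μ) = (143.51268 − 149.41) / (139.1 − 149.41) = -5.89732 / -10.31 = 0.57200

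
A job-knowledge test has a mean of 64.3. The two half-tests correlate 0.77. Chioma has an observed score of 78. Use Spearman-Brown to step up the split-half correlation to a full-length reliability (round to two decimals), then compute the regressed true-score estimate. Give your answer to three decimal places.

76.219

Spearman-Brown: ρ = 2r/(1 + r) = 2(0.77)/(1 + 0.77) = 1.540/1.77 = 0.8701 → 0.87
T̂ = 0.87(78) + 0.13(64.3) = 67.86 + 8.359 = 76.2190 → 76.219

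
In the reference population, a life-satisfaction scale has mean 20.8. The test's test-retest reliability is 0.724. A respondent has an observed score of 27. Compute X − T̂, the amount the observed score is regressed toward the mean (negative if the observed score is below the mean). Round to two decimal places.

1.71

Regress the observed score toward the mean by the unreliability: T̂ = 0.724·27 + 0.276·20.8 = 19.548 + 5.7408 = 25.2888.
X − T̂ = 27 − 25.289 = 1.711 → 1.71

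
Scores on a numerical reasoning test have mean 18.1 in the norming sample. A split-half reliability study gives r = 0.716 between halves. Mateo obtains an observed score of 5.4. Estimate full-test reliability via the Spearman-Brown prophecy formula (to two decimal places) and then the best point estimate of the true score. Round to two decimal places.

7.56

Spearman-Brown: ρ = 2r/(1 + r) = 2(0.716)/(1 + 0.716) = 1.4320/1.716 = 0.8345 → 0.83
T̂ = ρX + (1 − ρ)μ
  = 0.83 × 5.4 + 0.17 × 18.1
  = 4.482 + 3.077
  = 7.559
  ≈ 7.56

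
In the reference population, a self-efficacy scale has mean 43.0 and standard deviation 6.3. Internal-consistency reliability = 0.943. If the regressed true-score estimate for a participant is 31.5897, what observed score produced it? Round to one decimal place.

T̂ = ρX + (1 − ρ)μ  ⇒  X = (T̂ − (1 − ρ)μ) / ρ
X = (31.5897 − 0.057 × 43.0) / 0.943 = (31.5897 − 2.4510) / 0.943 = 29.1387 / 0.943 = 30.900

30.9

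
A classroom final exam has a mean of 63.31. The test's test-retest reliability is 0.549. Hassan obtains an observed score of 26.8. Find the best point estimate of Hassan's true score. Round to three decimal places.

T̂ = ρX + (1 − ρ)μ
  = 0.549 × 26.8 + 0.451 × 63.31
  = 14.7132 + 28.55281
  = 43.2660
  ≈ 43.266

43.266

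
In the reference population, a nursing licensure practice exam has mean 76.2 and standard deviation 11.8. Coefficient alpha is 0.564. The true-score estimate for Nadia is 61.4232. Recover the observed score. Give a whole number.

50

T̂ = ρX + (1 − ρ)μ  ⇒  X = (T̂ − (1 − ρ)μ) / ρ
X = (61.4232 − 0.436 × 76.2) / 0.564 = (61.4232 − 33.2232) / 0.564 = 28.2000 / 0.564 = 50.00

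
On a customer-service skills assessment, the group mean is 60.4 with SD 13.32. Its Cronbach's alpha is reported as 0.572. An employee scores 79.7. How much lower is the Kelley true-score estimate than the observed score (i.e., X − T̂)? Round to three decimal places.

8.260

T̂ = ρX + (1 − ρ)μ
  = 0.572 × 79.7 + 0.428 × 60.4
  = 45.5884 + 25.8512
  = 71.43960
  ≈ 71.4396
X − T̂ = 79.7 − 71.4396 = 8.2604 → 8.260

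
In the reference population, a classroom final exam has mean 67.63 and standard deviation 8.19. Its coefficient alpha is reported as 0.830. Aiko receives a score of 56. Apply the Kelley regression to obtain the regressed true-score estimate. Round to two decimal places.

Kelley's formula gives T̂ = 0.830·56 + 0.170·67.63 = 46.480 + 11.49710 = 57.977.

57.98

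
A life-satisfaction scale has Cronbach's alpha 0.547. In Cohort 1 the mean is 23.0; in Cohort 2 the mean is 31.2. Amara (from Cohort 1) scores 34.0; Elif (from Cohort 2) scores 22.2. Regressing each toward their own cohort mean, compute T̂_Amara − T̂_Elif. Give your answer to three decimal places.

2.740

T̂_Amara = 0.547(34.0) + 0.453(23.0) = 29.01700
T̂_Elif = 0.547(22.2) + 0.453(31.2) = 26.27700
Difference = 29.01700 − 26.27700 = 2.74000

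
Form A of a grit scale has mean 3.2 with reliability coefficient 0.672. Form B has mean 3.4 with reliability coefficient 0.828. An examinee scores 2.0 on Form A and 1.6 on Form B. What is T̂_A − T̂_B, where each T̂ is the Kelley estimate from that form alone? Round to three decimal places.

T̂_A = 0.672(2.0) + 0.328(3.2) = 2.39360
T̂_B = 0.828(1.6) + 0.172(3.4) = 1.90960
T̂_A − T̂_B = 0.48400

0.484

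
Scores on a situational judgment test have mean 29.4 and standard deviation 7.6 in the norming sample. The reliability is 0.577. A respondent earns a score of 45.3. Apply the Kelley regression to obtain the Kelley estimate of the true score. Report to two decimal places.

38.57

Regress the observed score toward the mean by the unreliability: T̂ = 0.577·45.3 + 0.423·29.4 = 26.1381 + 12.4362 = 38.574.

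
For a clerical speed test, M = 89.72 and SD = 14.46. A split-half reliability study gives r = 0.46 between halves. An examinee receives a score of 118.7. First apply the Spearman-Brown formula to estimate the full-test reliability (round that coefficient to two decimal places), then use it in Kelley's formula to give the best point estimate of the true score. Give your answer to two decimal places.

Spearman-Brown: ρ = 2r/(1 + r) = 2(0.46)/(1 + 0.46) = 0.920/1.46 = 0.6301 → 0.63
Weight the observed score by reliability and the mean by (1 − reliability): T̂ = 0.63·118.7 + 0.37·89.72 = 74.781 + 33.1964 = 107.977.

107.98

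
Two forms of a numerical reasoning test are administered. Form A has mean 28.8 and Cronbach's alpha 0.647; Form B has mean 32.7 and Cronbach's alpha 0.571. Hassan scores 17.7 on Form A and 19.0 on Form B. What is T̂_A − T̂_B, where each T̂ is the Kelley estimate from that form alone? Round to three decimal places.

T̂_A = 0.647(17.7) + 0.353(28.8) = 21.61830
T̂_B = 0.571(19.0) + 0.429(32.7) = 24.87730
T̂_A − T̂_B = -3.25900

-3.259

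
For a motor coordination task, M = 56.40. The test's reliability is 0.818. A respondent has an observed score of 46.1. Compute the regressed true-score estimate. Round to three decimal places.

47.975

T̂ = 0.818(46.1) + 0.182(56.40) = 37.7098 + 10.26480 = 47.9746 → 47.975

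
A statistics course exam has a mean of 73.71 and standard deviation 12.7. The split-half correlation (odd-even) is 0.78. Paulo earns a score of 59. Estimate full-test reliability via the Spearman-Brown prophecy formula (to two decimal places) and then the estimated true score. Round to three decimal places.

60.765

Spearman-Brown: ρ = 2r/(1 + r) = 2(0.78)/(1 + 0.78) = 1.560/1.78 = 0.8764 → 0.88
T̂ = 0.88(59) + 0.12(73.71) = 51.92 + 8.8452 = 60.7652 → 60.765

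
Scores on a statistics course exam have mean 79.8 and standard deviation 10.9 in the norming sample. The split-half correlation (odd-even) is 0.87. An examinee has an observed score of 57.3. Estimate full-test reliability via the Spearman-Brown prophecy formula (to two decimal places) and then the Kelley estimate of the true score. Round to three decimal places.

58.875

Spearman-Brown: ρ = 2r/(1 + r) = 2(0.87)/(1 + 0.87) = 1.740/1.87 = 0.9305 → 0.93
T̂ = ρX + (1 − ρ)μ
  = 0.93 × 57.3 + 0.07 × 79.8
  = 53.289 + 5.586
  = 58.8750
  ≈ 58.875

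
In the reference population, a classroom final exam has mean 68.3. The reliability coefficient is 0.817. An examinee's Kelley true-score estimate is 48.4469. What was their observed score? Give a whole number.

44

T̂ = ρX + (1 − ρ)μ  ⇒  X = (T̂ − (1 − ρ)μ) / ρ
X = (48.4469 − 0.183 × 68.3) / 0.817 = (48.4469 − 12.4989) / 0.817 = 35.9480 / 0.817 = 44.00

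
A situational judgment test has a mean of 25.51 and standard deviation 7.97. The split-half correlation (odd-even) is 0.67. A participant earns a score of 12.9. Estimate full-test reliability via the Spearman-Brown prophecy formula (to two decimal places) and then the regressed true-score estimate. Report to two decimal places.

Spearman-Brown: ρ = 2r/(1 + r) = 2(0.67)/(1 + 0.67) = 1.340/1.67 = 0.8024 → 0.80
Regress the observed score toward the mean by the unreliability: T̂ = 0.80·12.9 + 0.20·25.51 = 10.320 + 5.1020 = 15.422.

15.42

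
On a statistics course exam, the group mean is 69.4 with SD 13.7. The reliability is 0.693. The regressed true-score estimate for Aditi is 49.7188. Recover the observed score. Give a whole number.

41

T̂ = ρX + (1 − ρ)μ  ⇒  X = (T̂ − (1 − ρ)μ) / ρ
X = (49.7188 − 0.307 × 69.4) / 0.693 = (49.7188 − 21.3058) / 0.693 = 28.4130 / 0.693 = 41.00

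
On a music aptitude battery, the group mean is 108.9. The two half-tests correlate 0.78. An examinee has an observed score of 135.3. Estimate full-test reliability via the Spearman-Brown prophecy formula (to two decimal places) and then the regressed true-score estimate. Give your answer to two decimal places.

132.13

Spearman-Brown: ρ = 2r/(1 + r) = 2(0.78)/(1 + 0.78) = 1.560/1.78 = 0.8764 → 0.88
T̂ = 0.88(135.3) + 0.12(108.9) = 119.064 + 13.068 = 132.132 → 132.13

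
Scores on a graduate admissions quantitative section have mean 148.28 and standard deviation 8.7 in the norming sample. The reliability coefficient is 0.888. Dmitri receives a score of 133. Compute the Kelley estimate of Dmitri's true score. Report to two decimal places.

134.71

Weight the observed score by reliability and the mean by (1 − reliability): T̂ = 0.888·133 + 0.112·148.28 = 118.104 + 16.60736 = 134.711.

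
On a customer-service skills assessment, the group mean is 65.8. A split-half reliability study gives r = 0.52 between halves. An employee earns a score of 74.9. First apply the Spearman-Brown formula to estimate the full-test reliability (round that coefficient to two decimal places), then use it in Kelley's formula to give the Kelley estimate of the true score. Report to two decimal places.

71.99

Spearman-Brown: ρ = 2r/(1 + r) = 2(0.52)/(1 + 0.52) = 1.040/1.52 = 0.6842 → 0.68
Kelley's formula gives T̂ = 0.68·74.9 + 0.32·65.8 = 50.932 + 21.056 = 71.988.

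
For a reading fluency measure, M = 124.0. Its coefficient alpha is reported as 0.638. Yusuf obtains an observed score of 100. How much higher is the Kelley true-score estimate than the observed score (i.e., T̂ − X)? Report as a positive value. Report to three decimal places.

T̂ = 0.638(100) + 0.362(124.0) = 63.800 + 44.8880 = 108.68800 → 108.6880
T̂ − X = 108.6880 − 100 = 8.6880 → 8.688

8.688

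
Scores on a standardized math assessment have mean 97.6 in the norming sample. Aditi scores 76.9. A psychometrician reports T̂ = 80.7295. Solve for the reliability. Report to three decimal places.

T̂ = ρX + (1 − ρ)μ  ⇒  T̂ − μ = ρ(X − μ)
ρ = (T̂ − μ)/(X − μ) = (80.7295 − 97.6) / (76.9 − 97.6) = -16.8705 / -20.7 = 0.81500

0.815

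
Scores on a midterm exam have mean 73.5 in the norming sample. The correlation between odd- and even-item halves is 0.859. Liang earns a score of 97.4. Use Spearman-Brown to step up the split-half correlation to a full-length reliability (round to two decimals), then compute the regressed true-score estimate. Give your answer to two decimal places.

95.49

Spearman-Brown: ρ = 2r/(1 + r) = 2(0.859)/(1 + 0.859) = 1.7180/1.859 = 0.9242 → 0.92
T̂ = 0.92(97.4) + 0.08(73.5) = 89.608 + 5.880 = 95.488 → 95.49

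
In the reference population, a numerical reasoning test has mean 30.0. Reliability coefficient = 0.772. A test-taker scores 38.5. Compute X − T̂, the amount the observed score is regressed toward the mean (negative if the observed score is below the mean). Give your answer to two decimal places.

Kelley's formula gives T̂ = 0.772·38.5 + 0.228·30.0 = 29.7220 + 6.8400 = 36.5620.
X − T̂ = 38.5 − 36.562 = 1.938 → 1.94

1.94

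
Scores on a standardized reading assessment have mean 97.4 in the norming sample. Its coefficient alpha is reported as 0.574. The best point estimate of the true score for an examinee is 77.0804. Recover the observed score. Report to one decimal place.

T̂ = ρX + (1 − ρ)μ  ⇒  X = (T̂ − (1 − ρ)μ) / ρ
X = (77.0804 − 0.426 × 97.4) / 0.574 = (77.0804 − 41.4924) / 0.574 = 35.5880 / 0.574 = 62.000

62.0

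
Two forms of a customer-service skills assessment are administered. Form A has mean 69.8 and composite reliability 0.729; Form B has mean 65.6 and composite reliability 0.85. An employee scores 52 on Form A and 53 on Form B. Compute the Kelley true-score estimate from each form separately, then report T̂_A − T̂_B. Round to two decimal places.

1.93

T̂_A = 0.729(52) + 0.271(69.8) = 56.8238
T̂_B = 0.85(53) + 0.15(65.6) = 54.8900
T̂_A − T̂_B = 1.9338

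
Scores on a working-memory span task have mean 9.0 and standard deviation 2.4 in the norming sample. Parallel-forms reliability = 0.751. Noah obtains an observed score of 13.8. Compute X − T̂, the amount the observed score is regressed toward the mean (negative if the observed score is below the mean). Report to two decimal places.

1.20

Weight the observed score by reliability and the mean by (1 − reliability): T̂ = 0.751·13.8 + 0.249·9.0 = 10.3638 + 2.2410 = 12.6048.
X − T̂ = 13.8 − 12.605 = 1.195 → 1.20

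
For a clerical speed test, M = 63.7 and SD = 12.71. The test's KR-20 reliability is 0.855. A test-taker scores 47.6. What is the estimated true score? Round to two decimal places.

T̂ = ρX + (1 − ρ)μ
  = 0.855 × 47.6 + 0.145 × 63.7
  = 40.6980 + 9.2365
  = 49.934
  ≈ 49.93

49.93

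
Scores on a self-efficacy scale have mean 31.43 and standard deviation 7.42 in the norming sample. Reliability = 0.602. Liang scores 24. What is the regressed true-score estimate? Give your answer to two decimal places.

26.96

T̂ = 0.602(24) + 0.398(31.43) = 14.448 + 12.50914 = 26.957 → 26.96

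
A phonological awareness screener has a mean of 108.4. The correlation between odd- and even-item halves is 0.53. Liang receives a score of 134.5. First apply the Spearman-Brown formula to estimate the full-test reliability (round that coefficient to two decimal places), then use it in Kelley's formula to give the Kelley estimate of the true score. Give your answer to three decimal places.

126.409

Spearman-Brown: ρ = 2r/(1 + r) = 2(0.53)/(1 + 0.53) = 1.060/1.53 = 0.6928 → 0.69
T̂ = 0.69(134.5) + 0.31(108.4) = 92.805 + 33.604 = 126.4090 → 126.409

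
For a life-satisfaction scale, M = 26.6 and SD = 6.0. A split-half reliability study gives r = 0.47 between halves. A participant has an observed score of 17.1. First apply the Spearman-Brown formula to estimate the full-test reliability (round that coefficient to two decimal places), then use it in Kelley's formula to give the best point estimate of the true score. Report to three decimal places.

Spearman-Brown: ρ = 2r/(1 + r) = 2(0.47)/(1 + 0.47) = 0.940/1.47 = 0.6395 → 0.64
T̂ = ρX + (1 − ρ)μ
  = 0.64 × 17.1 + 0.36 × 26.6
  = 10.944 + 9.576
  = 20.5200
  ≈ 20.520

20.520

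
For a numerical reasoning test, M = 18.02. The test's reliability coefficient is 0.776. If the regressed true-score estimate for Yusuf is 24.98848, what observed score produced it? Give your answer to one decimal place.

T̂ = ρX + (1 − ρ)μ  ⇒  X = (T̂ − (1 − ρ)μ) / ρ
X = (24.98848 − 0.224 × 18.02) / 0.776 = (24.98848 − 4.03648) / 0.776 = 20.95200 / 0.776 = 27.000

27.0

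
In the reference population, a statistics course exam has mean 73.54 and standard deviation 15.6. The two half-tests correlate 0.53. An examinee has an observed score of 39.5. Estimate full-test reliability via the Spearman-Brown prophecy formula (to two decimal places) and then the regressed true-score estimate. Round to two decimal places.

Spearman-Brown: ρ = 2r/(1 + r) = 2(0.53)/(1 + 0.53) = 1.060/1.53 = 0.6928 → 0.69
T̂ = ρX + (1 − ρ)μ
  = 0.69 × 39.5 + 0.31 × 73.54
  = 27.255 + 22.7974
  = 50.052
  ≈ 50.05

50.05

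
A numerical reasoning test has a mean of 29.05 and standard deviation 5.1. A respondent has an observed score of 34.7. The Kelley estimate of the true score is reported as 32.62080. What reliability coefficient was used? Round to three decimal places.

T̂ = ρX + (1 − ρ)μ  ⇒  T̂ − μ = ρ(X − μ)
ρ = (T̂ − μ)/(X − μ) = (32.62080 − 29.05) / (34.7 − 29.05) = 3.57080 / 5.65 = 0.63200

0.632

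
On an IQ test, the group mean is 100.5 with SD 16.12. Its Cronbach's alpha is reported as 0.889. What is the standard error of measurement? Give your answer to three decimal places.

5.371

SEM = SD · √(1 − ρ) = 16.12 × √0.111 = 16.12 × 0.3332 = 5.3706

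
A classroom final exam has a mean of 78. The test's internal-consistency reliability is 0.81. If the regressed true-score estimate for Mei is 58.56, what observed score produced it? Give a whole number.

T̂ = ρX + (1 − ρ)μ  ⇒  X = (T̂ − (1 − ρ)μ) / ρ
X = (58.56 − 0.19 × 78) / 0.81 = (58.56 − 14.82) / 0.81 = 43.74 / 0.81 = 54.00

54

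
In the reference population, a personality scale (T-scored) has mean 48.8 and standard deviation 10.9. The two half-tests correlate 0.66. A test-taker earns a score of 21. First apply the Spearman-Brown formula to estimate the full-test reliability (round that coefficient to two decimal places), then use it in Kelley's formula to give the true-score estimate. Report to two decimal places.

26.56

Spearman-Brown: ρ = 2r/(1 + r) = 2(0.66)/(1 + 0.66) = 1.320/1.66 = 0.7952 → 0.80
T̂ = ρX + (1 − ρ)μ
  = 0.80 × 21 + 0.20 × 48.8
  = 16.80 + 9.760
  = 26.560
  ≈ 26.56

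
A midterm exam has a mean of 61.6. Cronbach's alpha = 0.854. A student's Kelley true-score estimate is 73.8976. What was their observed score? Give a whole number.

T̂ = ρX + (1 − ρ)μ  ⇒  X = (T̂ − (1 − ρ)μ) / ρ
X = (73.8976 − 0.146 × 61.6) / 0.854 = (73.8976 − 8.9936) / 0.854 = 64.9040 / 0.854 = 76.00

76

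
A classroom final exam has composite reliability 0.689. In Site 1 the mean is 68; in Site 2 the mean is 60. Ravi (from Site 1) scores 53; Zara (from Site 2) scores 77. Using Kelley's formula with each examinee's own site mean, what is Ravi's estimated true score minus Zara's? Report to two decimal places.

-14.05

T̂_Ravi = 0.689(53) + 0.311(68) = 57.6650
T̂_Zara = 0.689(77) + 0.311(60) = 71.7130
Difference = 57.6650 − 71.7130 = -14.0480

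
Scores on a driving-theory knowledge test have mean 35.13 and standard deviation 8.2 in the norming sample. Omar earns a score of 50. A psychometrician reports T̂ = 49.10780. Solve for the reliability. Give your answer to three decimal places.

T̂ = ρX + (1 − ρ)μ  ⇒  T̂ − μ = ρ(X − μ)
ρ = (T̂ − μ)/(X − μ) = (49.10780 − 35.13) / (50 − 35.13) = 13.97780 / 14.87 = 0.94000

0.940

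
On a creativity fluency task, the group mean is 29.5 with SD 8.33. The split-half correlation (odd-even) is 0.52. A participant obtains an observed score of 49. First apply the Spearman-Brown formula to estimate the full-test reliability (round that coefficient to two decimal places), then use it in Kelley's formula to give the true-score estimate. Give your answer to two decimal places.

42.76

Spearman-Brown: ρ = 2r/(1 + r) = 2(0.52)/(1 + 0.52) = 1.040/1.52 = 0.6842 → 0.68
Weight the observed score by reliability and the mean by (1 − reliability): T̂ = 0.68·49 + 0.32·29.5 = 33.32 + 9.440 = 42.760.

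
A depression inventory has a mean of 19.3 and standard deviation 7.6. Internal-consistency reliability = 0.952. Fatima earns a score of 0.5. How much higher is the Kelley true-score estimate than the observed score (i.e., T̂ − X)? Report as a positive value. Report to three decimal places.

0.902

T̂ = ρX + (1 − ρ)μ
  = 0.952 × 0.5 + 0.048 × 19.3
  = 0.4760 + 0.9264
  = 1.40240
  ≈ 1.4024
T̂ − X = 1.4024 − 0.5 = 0.9024 → 0.902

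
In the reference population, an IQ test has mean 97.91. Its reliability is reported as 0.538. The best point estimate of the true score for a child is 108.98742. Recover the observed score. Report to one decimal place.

118.5

T̂ = ρX + (1 − ρ)μ  ⇒  X = (T̂ − (1 − ρ)μ) / ρ
X = (108.98742 − 0.462 × 97.91) / 0.538 = (108.98742 − 45.23442) / 0.538 = 63.75300 / 0.538 = 118.500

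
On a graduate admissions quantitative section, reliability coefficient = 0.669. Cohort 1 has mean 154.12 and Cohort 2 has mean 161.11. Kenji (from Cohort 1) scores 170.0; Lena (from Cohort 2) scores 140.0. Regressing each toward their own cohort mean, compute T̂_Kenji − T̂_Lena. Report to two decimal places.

T̂_Kenji = 0.669(170.0) + 0.331(154.12) = 164.7437
T̂_Lena = 0.669(140.0) + 0.331(161.11) = 146.9874
Difference = 164.7437 − 146.9874 = 17.7563

17.76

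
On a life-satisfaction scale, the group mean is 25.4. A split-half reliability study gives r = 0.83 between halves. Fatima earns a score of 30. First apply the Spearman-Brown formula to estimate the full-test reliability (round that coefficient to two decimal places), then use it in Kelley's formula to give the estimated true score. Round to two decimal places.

29.59

Spearman-Brown: ρ = 2r/(1 + r) = 2(0.83)/(1 + 0.83) = 1.660/1.83 = 0.9071 → 0.91
Kelley's formula gives T̂ = 0.91·30 + 0.09·25.4 = 27.30 + 2.286 = 29.586.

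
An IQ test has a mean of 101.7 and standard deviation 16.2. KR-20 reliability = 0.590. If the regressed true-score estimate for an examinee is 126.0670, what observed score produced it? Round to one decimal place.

143.0

T̂ = ρX + (1 − ρ)μ  ⇒  X = (T̂ − (1 − ρ)μ) / ρ
X = (126.0670 − 0.410 × 101.7) / 0.590 = (126.0670 − 41.6970) / 0.590 = 84.3700 / 0.590 = 143.000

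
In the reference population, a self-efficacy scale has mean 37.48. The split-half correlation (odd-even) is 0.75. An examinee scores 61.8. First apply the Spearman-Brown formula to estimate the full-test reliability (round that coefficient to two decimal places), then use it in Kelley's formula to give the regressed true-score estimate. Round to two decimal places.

Spearman-Brown: ρ = 2r/(1 + r) = 2(0.75)/(1 + 0.75) = 1.500/1.75 = 0.8571 → 0.86
T̂ = 0.86(61.8) + 0.14(37.48) = 53.148 + 5.2472 = 58.395 → 58.40

58.40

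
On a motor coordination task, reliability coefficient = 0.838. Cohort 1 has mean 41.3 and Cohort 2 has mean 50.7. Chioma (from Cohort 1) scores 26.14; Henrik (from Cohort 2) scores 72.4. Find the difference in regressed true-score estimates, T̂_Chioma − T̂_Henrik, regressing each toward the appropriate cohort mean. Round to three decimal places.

T̂_Chioma = 0.838(26.14) + 0.162(41.3) = 28.59592
T̂_Henrik = 0.838(72.4) + 0.162(50.7) = 68.88460
Difference = 28.59592 − 68.88460 = -40.28868

-40.289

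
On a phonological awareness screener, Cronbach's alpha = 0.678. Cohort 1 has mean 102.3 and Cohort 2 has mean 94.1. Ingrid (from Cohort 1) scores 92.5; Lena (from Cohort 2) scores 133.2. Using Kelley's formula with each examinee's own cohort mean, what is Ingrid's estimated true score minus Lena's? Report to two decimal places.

-24.95

T̂_Ingrid = 0.678(92.5) + 0.322(102.3) = 95.6556
T̂_Lena = 0.678(133.2) + 0.322(94.1) = 120.6098
Difference = 95.6556 − 120.6098 = -24.9542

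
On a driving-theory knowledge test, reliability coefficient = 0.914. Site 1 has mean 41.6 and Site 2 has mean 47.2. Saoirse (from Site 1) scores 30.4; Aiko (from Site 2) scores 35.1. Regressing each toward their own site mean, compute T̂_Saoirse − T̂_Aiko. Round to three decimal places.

T̂_Saoirse = 0.914(30.4) + 0.086(41.6) = 31.36320
T̂_Aiko = 0.914(35.1) + 0.086(47.2) = 36.14060
Difference = 31.36320 − 36.14060 = -4.77740

-4.777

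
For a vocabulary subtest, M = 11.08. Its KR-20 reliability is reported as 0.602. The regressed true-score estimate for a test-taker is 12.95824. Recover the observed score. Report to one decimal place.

T̂ = ρX + (1 − ρ)μ  ⇒  X = (T̂ − (1 − ρ)μ) / ρ
X = (12.95824 − 0.398 × 11.08) / 0.602 = (12.95824 − 4.40984) / 0.602 = 8.54840 / 0.602 = 14.200

14.2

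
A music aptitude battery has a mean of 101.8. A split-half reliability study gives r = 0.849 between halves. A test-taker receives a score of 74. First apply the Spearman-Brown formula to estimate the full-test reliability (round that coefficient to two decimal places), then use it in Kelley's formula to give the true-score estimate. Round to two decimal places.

76.22

Spearman-Brown: ρ = 2r/(1 + r) = 2(0.849)/(1 + 0.849) = 1.6980/1.849 = 0.9183 → 0.92
T̂ = 0.92(74) + 0.08(101.8) = 68.08 + 8.144 = 76.224 → 76.22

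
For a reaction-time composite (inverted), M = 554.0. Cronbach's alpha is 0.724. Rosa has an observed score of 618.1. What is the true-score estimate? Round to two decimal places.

T̂ = ρX + (1 − ρ)μ
  = 0.724 × 618.1 + 0.276 × 554.0
  = 447.5044 + 152.9040
  = 600.408
  ≈ 600.41

600.41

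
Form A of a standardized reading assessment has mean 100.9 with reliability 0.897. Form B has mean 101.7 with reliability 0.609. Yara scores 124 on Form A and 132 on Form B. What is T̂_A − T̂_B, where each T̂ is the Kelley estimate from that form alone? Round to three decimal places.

T̂_A = 0.897(124) + 0.103(100.9) = 121.62070
T̂_B = 0.609(132) + 0.391(101.7) = 120.15270
T̂_A − T̂_B = 1.46800

1.468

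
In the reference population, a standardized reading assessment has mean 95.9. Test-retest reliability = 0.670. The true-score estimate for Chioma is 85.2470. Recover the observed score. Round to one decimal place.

T̂ = ρX + (1 − ρ)μ  ⇒  X = (T̂ − (1 − ρ)μ) / ρ
X = (85.2470 − 0.330 × 95.9) / 0.670 = (85.2470 − 31.6470) / 0.670 = 53.6000 / 0.670 = 80.000

80.0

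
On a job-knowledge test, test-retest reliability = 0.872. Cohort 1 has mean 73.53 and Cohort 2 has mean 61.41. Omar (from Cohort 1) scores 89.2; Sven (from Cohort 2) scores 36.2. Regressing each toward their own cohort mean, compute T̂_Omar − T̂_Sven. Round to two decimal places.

47.77

T̂_Omar = 0.872(89.2) + 0.128(73.53) = 87.1942
T̂_Sven = 0.872(36.2) + 0.128(61.41) = 39.4269
Difference = 87.1942 − 39.4269 = 47.7674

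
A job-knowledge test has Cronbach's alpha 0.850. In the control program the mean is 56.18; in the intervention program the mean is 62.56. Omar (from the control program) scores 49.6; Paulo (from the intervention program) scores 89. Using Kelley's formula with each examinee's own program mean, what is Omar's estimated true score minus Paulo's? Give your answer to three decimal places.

-34.447

T̂_Omar = 0.850(49.6) + 0.150(56.18) = 50.58700
T̂_Paulo = 0.850(89) + 0.150(62.56) = 85.03400
Difference = 50.58700 − 85.03400 = -34.44700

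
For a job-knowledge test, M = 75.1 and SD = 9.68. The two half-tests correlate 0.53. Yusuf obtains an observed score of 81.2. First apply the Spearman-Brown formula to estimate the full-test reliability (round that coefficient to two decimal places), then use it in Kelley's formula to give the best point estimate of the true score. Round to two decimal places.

79.31

Spearman-Brown: ρ = 2r/(1 + r) = 2(0.53)/(1 + 0.53) = 1.060/1.53 = 0.6928 → 0.69
T̂ = 0.69(81.2) + 0.31(75.1) = 56.028 + 23.281 = 79.309 → 79.31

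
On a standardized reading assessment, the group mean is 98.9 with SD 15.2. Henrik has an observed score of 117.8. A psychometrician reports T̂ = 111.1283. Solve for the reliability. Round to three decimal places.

0.647

T̂ = ρX + (1 − ρ)μ  ⇒  T̂ − μ = ρ(X − μ)
ρ = (T̂ − μ)/(X − μ) = (111.1283 − 98.9) / (117.8 − 98.9) = 12.2283 / 18.9 = 0.64700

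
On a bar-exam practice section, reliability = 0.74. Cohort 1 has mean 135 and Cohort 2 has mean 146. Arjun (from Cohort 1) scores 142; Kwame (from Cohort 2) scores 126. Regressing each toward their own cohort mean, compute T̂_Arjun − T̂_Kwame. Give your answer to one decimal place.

9.0

T̂_Arjun = 0.74(142) + 0.26(135) = 140.180
T̂_Kwame = 0.74(126) + 0.26(146) = 131.200
Difference = 140.180 − 131.200 = 8.980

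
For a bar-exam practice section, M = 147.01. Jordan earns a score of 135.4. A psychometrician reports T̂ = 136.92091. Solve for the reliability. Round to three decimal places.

T̂ = ρX + (1 − ρ)μ  ⇒  T̂ − μ = ρ(X − μ)
ρ = (T̂ − μ)/(X − μ) = (136.92091 − 147.01) / (135.4 − 147.01) = -10.08909 / -11.61 = 0.86900

0.869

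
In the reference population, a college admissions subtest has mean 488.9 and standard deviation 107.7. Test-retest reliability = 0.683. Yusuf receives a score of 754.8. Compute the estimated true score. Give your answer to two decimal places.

T̂ = ρX + (1 − ρ)μ
  = 0.683 × 754.8 + 0.317 × 488.9
  = 515.5284 + 154.9813
  = 670.510
  ≈ 670.51

670.51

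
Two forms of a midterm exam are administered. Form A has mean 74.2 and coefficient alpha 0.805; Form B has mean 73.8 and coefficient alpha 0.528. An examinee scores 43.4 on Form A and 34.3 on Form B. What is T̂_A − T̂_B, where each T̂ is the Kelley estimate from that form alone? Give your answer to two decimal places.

T̂_A = 0.805(43.4) + 0.195(74.2) = 49.4060
T̂_B = 0.528(34.3) + 0.472(73.8) = 52.9440
T̂_A − T̂_B = -3.5380

-3.54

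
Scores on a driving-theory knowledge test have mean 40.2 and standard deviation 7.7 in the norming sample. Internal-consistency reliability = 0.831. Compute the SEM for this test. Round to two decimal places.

SEM = SD · √(1 − ρ) = 7.7 × √0.169 = 7.7 × 0.4111 = 3.165

3.17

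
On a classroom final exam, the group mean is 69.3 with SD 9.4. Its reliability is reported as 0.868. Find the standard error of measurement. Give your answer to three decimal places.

SEM = SD · √(1 − ρ) = 9.4 × √0.132 = 9.4 × 0.3633 = 3.4152

3.415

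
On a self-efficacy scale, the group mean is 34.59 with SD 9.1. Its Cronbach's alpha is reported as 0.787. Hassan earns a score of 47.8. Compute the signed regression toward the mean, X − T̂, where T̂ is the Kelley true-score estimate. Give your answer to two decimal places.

Weight the observed score by reliability and the mean by (1 − reliability): T̂ = 0.787·47.8 + 0.213·34.59 = 37.6186 + 7.36767 = 44.9863.
X − T̂ = 47.8 − 44.986 = 2.814 → 2.81

2.81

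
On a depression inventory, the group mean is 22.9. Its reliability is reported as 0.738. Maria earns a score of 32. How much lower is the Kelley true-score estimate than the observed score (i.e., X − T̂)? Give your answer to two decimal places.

2.38

T̂ = ρX + (1 − ρ)μ
  = 0.738 × 32 + 0.262 × 22.9
  = 23.616 + 5.9998
  = 29.6158
  ≈ 29.616
X − T̂ = 32 − 29.616 = 2.384 → 2.38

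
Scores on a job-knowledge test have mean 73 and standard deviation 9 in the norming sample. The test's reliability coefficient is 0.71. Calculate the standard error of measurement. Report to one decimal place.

SEM = SD · √(1 − ρ) = 9 × √0.29 = 9 × 0.5385 = 4.847

4.8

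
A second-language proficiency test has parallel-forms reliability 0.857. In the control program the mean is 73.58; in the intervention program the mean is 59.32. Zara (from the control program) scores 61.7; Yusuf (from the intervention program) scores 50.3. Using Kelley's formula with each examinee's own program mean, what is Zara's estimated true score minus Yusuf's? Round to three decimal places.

11.809

T̂_Zara = 0.857(61.7) + 0.143(73.58) = 63.39884
T̂_Yusuf = 0.857(50.3) + 0.143(59.32) = 51.58986
Difference = 63.39884 − 51.58986 = 11.80898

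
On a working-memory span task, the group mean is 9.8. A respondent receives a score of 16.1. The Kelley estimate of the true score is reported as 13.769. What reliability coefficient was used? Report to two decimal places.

T̂ = ρX + (1 − ρ)μ  ⇒  T̂ − μ = ρ(X − μ)
ρ = (T̂ − μ)/(X − μ) = (13.769 − 9.8) / (16.1 − 9.8) = 3.969 / 6.3 = 0.6300

0.63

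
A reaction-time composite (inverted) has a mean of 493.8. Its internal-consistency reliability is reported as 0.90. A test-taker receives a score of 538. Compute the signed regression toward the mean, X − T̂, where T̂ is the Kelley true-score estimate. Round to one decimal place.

4.4

T̂ = 0.90(538) + 0.10(493.8) = 484.20 + 49.380 = 533.580 → 533.58
X − T̂ = 538 − 533.58 = 4.42 → 4.4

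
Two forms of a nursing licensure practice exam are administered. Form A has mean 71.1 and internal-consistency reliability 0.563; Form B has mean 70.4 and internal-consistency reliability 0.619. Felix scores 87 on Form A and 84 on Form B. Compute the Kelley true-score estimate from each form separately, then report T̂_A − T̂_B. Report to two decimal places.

T̂_A = 0.563(87) + 0.437(71.1) = 80.0517
T̂_B = 0.619(84) + 0.381(70.4) = 78.8184
T̂_A − T̂_B = 1.2333

1.23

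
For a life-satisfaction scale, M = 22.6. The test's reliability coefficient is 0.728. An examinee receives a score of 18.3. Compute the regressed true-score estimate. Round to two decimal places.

19.47

T̂ = ρX + (1 − ρ)μ
  = 0.728 × 18.3 + 0.272 × 22.6
  = 13.3224 + 6.1472
  = 19.470
  ≈ 19.47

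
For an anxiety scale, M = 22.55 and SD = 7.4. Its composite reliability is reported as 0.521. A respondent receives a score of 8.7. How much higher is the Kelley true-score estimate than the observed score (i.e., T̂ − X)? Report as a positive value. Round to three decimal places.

6.634

Weight the observed score by reliability and the mean by (1 − reliability): T̂ = 0.521·8.7 + 0.479·22.55 = 4.5327 + 10.80145 = 15.33415.
T̂ − X = 15.3341 − 8.7 = 6.6341 → 6.634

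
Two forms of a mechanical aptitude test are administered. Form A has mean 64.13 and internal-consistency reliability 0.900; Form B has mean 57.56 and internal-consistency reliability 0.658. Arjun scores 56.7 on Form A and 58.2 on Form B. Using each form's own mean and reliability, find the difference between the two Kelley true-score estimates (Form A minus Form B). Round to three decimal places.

-0.538

T̂_A = 0.900(56.7) + 0.100(64.13) = 57.44300
T̂_B = 0.658(58.2) + 0.342(57.56) = 57.98112
T̂_A − T̂_B = -0.53812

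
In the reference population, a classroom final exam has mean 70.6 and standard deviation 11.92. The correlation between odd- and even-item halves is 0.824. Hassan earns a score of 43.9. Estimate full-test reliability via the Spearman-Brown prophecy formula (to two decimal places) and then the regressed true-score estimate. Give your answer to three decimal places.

Spearman-Brown: ρ = 2r/(1 + r) = 2(0.824)/(1 + 0.824) = 1.6480/1.824 = 0.9035 → 0.90
T̂ = ρX + (1 − ρ)μ
  = 0.90 × 43.9 + 0.10 × 70.6
  = 39.510 + 7.060
  = 46.5700
  ≈ 46.570

46.570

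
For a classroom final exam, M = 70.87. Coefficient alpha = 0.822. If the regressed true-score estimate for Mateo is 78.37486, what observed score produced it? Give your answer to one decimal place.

T̂ = ρX + (1 − ρ)μ  ⇒  X = (T̂ − (1 − ρ)μ) / ρ
X = (78.37486 − 0.178 × 70.87) / 0.822 = (78.37486 − 12.61486) / 0.822 = 65.76000 / 0.822 = 80.000

80.0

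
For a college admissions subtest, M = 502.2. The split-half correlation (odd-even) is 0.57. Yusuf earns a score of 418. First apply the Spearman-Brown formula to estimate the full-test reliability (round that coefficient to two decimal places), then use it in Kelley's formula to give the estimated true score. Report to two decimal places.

440.73

Spearman-Brown: ρ = 2r/(1 + r) = 2(0.57)/(1 + 0.57) = 1.140/1.57 = 0.7261 → 0.73
T̂ = ρX + (1 − ρ)μ
  = 0.73 × 418 + 0.27 × 502.2
  = 305.14 + 135.594
  = 440.734
  ≈ 440.73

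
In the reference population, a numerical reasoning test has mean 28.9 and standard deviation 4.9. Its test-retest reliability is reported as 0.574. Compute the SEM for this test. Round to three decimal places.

SEM = SD · √(1 − ρ) = 4.9 × √0.426 = 4.9 × 0.6527 = 3.1982

3.198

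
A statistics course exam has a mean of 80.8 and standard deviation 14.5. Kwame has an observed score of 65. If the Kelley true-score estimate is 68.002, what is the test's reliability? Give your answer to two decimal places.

T̂ = ρX + (1 − ρ)μ  ⇒  T̂ − μ = ρ(X − μ)
ρ = (T̂ − μ)/(X − μ) = (68.002 − 80.8) / (65 − 80.8) = -12.798 / -15.8 = 0.8100

0.81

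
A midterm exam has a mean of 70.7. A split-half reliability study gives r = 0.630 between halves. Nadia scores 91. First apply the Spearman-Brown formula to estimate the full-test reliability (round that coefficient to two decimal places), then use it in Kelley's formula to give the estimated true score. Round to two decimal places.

86.33

Spearman-Brown: ρ = 2r/(1 + r) = 2(0.630)/(1 + 0.630) = 1.2600/1.630 = 0.7730 → 0.77
T̂ = 0.77(91) + 0.23(70.7) = 70.07 + 16.261 = 86.331 → 86.33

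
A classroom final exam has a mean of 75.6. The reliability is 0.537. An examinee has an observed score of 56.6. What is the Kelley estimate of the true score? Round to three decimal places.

T̂ = ρX + (1 − ρ)μ
  = 0.537 × 56.6 + 0.463 × 75.6
  = 30.3942 + 35.0028
  = 65.3970
  ≈ 65.397

65.397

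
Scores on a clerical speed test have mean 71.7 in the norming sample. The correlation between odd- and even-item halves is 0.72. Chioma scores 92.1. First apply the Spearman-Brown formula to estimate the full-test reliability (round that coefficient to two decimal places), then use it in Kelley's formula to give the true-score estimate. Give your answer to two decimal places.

Spearman-Brown: ρ = 2r/(1 + r) = 2(0.72)/(1 + 0.72) = 1.440/1.72 = 0.8372 → 0.84
T̂ = ρX + (1 − ρ)μ
  = 0.84 × 92.1 + 0.16 × 71.7
  = 77.364 + 11.472
  = 88.836
  ≈ 88.84

88.84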